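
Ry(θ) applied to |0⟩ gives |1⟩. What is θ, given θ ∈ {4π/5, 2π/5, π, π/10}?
π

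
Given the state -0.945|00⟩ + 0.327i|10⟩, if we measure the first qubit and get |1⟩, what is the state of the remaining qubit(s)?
i|0⟩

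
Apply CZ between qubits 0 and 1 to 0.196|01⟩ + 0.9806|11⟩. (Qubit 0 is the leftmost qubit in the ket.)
0.196|01⟩ - 0.9806|11⟩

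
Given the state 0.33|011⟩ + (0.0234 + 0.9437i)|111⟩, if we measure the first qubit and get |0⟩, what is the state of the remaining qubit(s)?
|11⟩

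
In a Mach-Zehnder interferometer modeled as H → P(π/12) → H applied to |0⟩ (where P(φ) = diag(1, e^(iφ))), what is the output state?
(0.983 + 0.1294i)|0⟩ + (0.01704 - 0.1294i)|1⟩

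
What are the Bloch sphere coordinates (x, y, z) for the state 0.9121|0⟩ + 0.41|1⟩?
(0.7479, 0, 0.6638)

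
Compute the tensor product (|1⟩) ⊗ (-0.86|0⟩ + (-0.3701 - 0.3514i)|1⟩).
-0.86|10⟩ + (-0.3701 - 0.3514i)|11⟩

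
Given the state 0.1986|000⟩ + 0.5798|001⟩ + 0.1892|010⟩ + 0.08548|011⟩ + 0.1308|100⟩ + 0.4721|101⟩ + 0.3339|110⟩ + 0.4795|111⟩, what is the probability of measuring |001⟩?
0.3362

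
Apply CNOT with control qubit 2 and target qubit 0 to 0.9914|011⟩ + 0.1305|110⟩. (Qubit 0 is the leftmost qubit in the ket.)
0.1305|110⟩ + 0.9914|111⟩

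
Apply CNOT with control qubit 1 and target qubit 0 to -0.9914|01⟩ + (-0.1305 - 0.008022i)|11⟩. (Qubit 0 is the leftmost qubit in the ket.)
(-0.1305 - 0.008022i)|01⟩ - 0.9914|11⟩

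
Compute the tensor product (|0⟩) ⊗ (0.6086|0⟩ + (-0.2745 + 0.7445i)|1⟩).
0.6086|00⟩ + (-0.2745 + 0.7445i)|01⟩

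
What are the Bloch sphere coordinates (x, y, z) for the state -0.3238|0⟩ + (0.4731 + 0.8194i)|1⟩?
(-0.3064, -0.5306, -0.7904)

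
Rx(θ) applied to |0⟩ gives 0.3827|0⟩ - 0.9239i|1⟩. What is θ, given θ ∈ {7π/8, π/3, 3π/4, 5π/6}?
3π/4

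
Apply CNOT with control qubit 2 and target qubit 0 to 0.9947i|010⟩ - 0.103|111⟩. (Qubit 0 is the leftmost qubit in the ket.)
0.9947i|010⟩ - 0.103|011⟩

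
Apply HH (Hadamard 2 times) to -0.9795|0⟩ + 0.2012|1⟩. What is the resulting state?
-0.9795|0⟩ + 0.2012|1⟩

H² = I, so an even number of Hadamards cancels: H^2 = I and the state is unchanged.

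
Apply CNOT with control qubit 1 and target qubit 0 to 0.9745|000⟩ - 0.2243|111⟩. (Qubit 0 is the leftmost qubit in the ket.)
0.9745|000⟩ - 0.2243|011⟩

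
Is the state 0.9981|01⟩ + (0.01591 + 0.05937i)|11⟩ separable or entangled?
Separable

Writing the state as a|00⟩ + b|01⟩ + c|10⟩ + d|11⟩, it is a product state iff ad − bc = 0.
Here (a, b, c, d) = (0, 0.9981, 0, (0.01591 + 0.05937i)): ad − bc = (0)(0.01591 + 0.05937i) − (0.9981)(0) = 0, so the state is separable.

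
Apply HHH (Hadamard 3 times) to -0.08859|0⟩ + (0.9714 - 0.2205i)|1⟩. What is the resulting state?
(0.6242 - 0.1559i)|0⟩ + (-0.7495 + 0.1559i)|1⟩

H² = I, so H^3 = H: a single Hadamard. With (a, b) = (-0.08859, (0.9714 - 0.2205i)), H gives ((a + b)/√2, (a − b)/√2) = ((0.6242 - 0.1559i), (-0.7495 + 0.1559i)).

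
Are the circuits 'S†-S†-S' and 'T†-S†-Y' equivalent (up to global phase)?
No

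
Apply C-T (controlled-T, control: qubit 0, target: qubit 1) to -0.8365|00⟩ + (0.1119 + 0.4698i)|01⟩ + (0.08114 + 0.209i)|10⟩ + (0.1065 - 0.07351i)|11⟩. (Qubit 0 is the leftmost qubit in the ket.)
-0.8365|00⟩ + (0.1119 + 0.4698i)|01⟩ + (0.08114 + 0.209i)|10⟩ + (0.1273 + 0.02333i)|11⟩

C-T leaves the control-|0⟩ kets |00⟩, |01⟩ unchanged and applies T to qubit 1 on the control-|1⟩ pair (|10⟩, |11⟩).
T = [[1, 0], [0, (1/√2 + (1/√2)i)]].
With a = amp(|10⟩) = (0.08114 + 0.209i) and b = amp(|11⟩) = (0.1065 - 0.07351i):
new amp(|10⟩) = (1)·a = (0.08114 + 0.209i)
new amp(|11⟩) = (1/√2 + (1/√2)i)·b = (0.1273 + 0.02333i)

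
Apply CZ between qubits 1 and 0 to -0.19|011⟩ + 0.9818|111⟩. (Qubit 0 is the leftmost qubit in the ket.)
-0.19|011⟩ - 0.9818|111⟩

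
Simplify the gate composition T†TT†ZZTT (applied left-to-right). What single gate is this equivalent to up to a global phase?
T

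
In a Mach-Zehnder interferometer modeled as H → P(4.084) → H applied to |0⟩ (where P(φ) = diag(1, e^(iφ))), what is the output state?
(0.2061 - 0.4045i)|0⟩ + (0.7939 + 0.4045i)|1⟩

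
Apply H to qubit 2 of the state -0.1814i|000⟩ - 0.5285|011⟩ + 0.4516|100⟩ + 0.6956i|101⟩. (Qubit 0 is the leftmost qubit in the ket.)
-0.1283i|000⟩ - 0.1283i|001⟩ - 0.3737|010⟩ + 0.3737|011⟩ + (0.3193 + 0.4919i)|100⟩ + (0.3193 - 0.4919i)|101⟩

H on qubit 2 mixes each pair of kets that differ only in qubit 2: amplitudes (a, b) of (|…0…⟩, |…1…⟩) become ((a + b)/√2, (a − b)/√2). Kets absent from the input have amplitude 0.
(|000⟩, |001⟩): (a, b) = (-0.1814i, 0) → (-0.1283i, -0.1283i)
(|010⟩, |011⟩): (a, b) = (0, -0.5285) → (-0.3737, 0.3737)
(|100⟩, |101⟩): (a, b) = (0.4516, 0.6956i) → ((0.3193 + 0.4919i), (0.3193 - 0.4919i))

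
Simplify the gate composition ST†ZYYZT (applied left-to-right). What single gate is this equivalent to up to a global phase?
S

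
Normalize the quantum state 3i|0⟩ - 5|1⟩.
0.5145i|0⟩ - 0.8575|1⟩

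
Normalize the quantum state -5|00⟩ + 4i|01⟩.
-0.7809|00⟩ + 0.6247i|01⟩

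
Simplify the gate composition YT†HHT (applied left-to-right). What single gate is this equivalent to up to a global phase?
Y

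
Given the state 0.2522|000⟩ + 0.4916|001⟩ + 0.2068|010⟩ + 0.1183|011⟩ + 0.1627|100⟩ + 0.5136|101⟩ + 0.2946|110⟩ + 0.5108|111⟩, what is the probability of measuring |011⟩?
0.01399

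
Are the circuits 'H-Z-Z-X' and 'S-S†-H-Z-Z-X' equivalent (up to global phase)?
Yes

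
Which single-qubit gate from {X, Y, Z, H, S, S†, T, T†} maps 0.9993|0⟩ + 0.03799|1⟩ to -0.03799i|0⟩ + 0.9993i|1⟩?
Y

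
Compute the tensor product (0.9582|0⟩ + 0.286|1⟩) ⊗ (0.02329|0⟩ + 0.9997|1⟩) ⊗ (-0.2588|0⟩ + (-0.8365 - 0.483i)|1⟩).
-0.005776|000⟩ + (-0.01867 - 0.01078i)|001⟩ - 0.2479|010⟩ + (-0.8013 - 0.4627i)|011⟩ - 0.001724|100⟩ + (-0.005572 - 0.003217i)|101⟩ - 0.07399|110⟩ + (-0.2392 - 0.1381i)|111⟩

amp(|b₁b₂…⟩) = product of the factor amplitudes for bits b₁, b₂, …; only kets whose every factor amplitude is nonzero survive.
|000⟩: (0.9582)(0.02329)(-0.2588) = -0.005776
|001⟩: (0.9582)(0.02329)(-0.8365 - 0.483i) = (-0.01867 - 0.01078i)
|010⟩: (0.9582)(0.9997)(-0.2588) = -0.2479
|011⟩: (0.9582)(0.9997)(-0.8365 - 0.483i) = (-0.8013 - 0.4627i)
|100⟩: (0.286)(0.02329)(-0.2588) = -0.001724
|101⟩: (0.286)(0.02329)(-0.8365 - 0.483i) = (-0.005572 - 0.003217i)
|110⟩: (0.286)(0.9997)(-0.2588) = -0.07399
|111⟩: (0.286)(0.9997)(-0.8365 - 0.483i) = (-0.2392 - 0.1381i)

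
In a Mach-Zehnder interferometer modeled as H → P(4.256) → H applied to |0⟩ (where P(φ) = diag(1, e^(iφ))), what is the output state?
(0.2796 - 0.4488i)|0⟩ + (0.7204 + 0.4488i)|1⟩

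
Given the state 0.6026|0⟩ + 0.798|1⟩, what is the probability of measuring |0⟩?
0.3631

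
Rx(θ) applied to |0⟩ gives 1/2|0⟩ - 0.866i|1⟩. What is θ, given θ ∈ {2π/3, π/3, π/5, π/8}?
2π/3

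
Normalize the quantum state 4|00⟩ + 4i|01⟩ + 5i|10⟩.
0.5298|00⟩ + 0.5298i|01⟩ + 0.6623i|10⟩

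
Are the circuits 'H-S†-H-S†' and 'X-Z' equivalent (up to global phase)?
No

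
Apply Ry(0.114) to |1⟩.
-0.05697|0⟩ + 0.9984|1⟩

Ry(0.114) = [[cos(θ/2), −sin(θ/2)], [sin(θ/2), cos(θ/2)]]; θ = 0.114, cos(θ/2) ≈ 0.998376, sin(θ/2) ≈ 0.0569691.
With a = amp(|0⟩) = 0 and b = amp(|1⟩) = 1:
new amp(|0⟩) = (0.998376)·a + (-0.0569691)·b = -0.05697
new amp(|1⟩) = (0.0569691)·a + (0.998376)·b = 0.9984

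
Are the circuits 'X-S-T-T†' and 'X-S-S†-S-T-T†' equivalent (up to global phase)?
Yes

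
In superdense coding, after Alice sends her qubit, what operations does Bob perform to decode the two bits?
CNOT (Alice's qubit controls Bob's), then H on Alice's qubit, then measure both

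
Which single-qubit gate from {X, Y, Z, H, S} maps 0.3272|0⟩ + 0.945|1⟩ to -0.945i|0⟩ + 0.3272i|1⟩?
Y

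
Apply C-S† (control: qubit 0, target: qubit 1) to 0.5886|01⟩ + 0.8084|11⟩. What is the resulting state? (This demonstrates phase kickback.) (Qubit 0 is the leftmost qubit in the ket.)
0.5886|01⟩ - 0.8084i|11⟩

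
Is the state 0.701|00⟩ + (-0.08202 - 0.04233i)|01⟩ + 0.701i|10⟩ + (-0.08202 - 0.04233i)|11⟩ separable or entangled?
Entangled

Writing the state as a|00⟩ + b|01⟩ + c|10⟩ + d|11⟩, it is a product state iff ad − bc = 0.
Here (a, b, c, d) = (0.701, (-0.08202 - 0.04233i), 0.701i, (-0.08202 - 0.04233i)): ad − bc = (0.701)(-0.08202 - 0.04233i) − (-0.08202 - 0.04233i)(0.701i) = (-0.08717 + 0.02782i) ≠ 0, so the state is entangled.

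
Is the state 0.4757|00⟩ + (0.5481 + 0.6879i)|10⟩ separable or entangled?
Separable

Writing the state as a|00⟩ + b|01⟩ + c|10⟩ + d|11⟩, it is a product state iff ad − bc = 0.
Here (a, b, c, d) = (0.4757, 0, (0.5481 + 0.6879i), 0): ad − bc = (0.4757)(0) − (0)(0.5481 + 0.6879i) = 0, so the state is separable.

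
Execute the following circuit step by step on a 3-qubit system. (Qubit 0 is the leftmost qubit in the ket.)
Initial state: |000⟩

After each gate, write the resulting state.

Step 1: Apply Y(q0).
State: i|100⟩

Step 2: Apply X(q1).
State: i|110⟩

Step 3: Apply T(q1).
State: (-1/√2 + (1/√2)i)|110⟩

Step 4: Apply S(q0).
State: (-1/√2 - (1/√2)i)|110⟩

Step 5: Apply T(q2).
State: (-1/√2 - (1/√2)i)|110⟩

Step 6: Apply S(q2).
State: (-1/√2 - (1/√2)i)|110⟩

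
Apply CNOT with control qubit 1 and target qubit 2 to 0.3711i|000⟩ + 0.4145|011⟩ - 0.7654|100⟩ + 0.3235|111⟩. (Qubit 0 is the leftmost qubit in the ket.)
0.3711i|000⟩ + 0.4145|010⟩ - 0.7654|100⟩ + 0.3235|110⟩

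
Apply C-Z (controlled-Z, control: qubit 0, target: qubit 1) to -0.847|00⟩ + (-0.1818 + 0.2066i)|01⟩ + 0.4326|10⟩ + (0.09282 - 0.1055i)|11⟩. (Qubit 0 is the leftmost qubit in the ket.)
-0.847|00⟩ + (-0.1818 + 0.2066i)|01⟩ + 0.4326|10⟩ + (-0.09282 + 0.1055i)|11⟩

C-Z leaves the control-|0⟩ kets |00⟩, |01⟩ unchanged and applies Z to qubit 1 on the control-|1⟩ pair (|10⟩, |11⟩).
Z = [[1, 0], [0, -1]].
With a = amp(|10⟩) = 0.4326 and b = amp(|11⟩) = (0.09282 - 0.1055i):
new amp(|10⟩) = (1)·a = 0.4326
new amp(|11⟩) = (-1)·b = (-0.09282 + 0.1055i)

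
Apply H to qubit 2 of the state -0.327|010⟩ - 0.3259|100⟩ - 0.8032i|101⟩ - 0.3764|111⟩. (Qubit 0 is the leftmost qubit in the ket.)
-0.2312|010⟩ - 0.2312|011⟩ + (-0.2304 - 0.5679i)|100⟩ + (-0.2304 + 0.5679i)|101⟩ - 0.2662|110⟩ + 0.2662|111⟩

H on qubit 2 mixes each pair of kets that differ only in qubit 2: amplitudes (a, b) of (|…0…⟩, |…1…⟩) become ((a + b)/√2, (a − b)/√2). Kets absent from the input have amplitude 0.
(|010⟩, |011⟩): (a, b) = (-0.327, 0) → (-0.2312, -0.2312)
(|100⟩, |101⟩): (a, b) = (-0.3259, -0.8032i) → ((-0.2304 - 0.5679i), (-0.2304 + 0.5679i))
(|110⟩, |111⟩): (a, b) = (0, -0.3764) → (-0.2662, 0.2662)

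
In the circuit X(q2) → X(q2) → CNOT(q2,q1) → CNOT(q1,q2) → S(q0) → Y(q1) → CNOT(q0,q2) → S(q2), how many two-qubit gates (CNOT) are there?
3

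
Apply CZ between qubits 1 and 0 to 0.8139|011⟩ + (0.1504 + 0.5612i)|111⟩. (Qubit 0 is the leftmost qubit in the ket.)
0.8139|011⟩ + (-0.1504 - 0.5612i)|111⟩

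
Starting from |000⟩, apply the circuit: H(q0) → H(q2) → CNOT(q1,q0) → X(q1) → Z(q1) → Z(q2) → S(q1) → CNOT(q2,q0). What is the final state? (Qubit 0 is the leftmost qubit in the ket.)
-(1/2)i|010⟩ + (1/2)i|011⟩ - (1/2)i|110⟩ + (1/2)i|111⟩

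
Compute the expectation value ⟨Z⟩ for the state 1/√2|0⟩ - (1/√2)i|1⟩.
0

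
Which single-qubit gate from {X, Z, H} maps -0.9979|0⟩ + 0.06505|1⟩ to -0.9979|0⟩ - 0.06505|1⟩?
Z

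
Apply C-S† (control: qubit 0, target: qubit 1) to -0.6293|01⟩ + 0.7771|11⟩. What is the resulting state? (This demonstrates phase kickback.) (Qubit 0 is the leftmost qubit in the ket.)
-0.6293|01⟩ - 0.7771i|11⟩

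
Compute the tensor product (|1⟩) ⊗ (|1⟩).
|11⟩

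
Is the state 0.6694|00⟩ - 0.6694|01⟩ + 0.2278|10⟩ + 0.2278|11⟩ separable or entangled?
Entangled

Writing the state as a|00⟩ + b|01⟩ + c|10⟩ + d|11⟩, it is a product state iff ad − bc = 0.
Here (a, b, c, d) = (0.6694, -0.6694, 0.2278, 0.2278): ad − bc = (0.6694)(0.2278) − (-0.6694)(0.2278) = 0.305 ≠ 0, so the state is entangled.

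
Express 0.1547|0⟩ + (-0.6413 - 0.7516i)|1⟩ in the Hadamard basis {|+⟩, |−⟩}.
(-0.3441 - 0.5315i)|+⟩ + (0.5629 + 0.5315i)|−⟩

With |ψ⟩ = α|0⟩ + β|1⟩, the Hadamard-basis coefficients are ⟨+|ψ⟩ = (α + β)/√2 and ⟨−|ψ⟩ = (α − β)/√2.
Here α = 0.1547, β = (-0.6413 - 0.7516i): (α + β)/√2 = (-0.3441 - 0.5315i), (α − β)/√2 = (0.5629 + 0.5315i).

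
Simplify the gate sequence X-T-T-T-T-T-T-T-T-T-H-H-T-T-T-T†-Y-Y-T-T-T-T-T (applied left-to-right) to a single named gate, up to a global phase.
X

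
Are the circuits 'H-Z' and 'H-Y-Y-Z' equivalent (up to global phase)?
Yes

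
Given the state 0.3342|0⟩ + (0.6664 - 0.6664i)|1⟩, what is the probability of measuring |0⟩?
0.1117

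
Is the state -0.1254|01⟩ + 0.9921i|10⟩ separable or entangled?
Entangled

Writing the state as a|00⟩ + b|01⟩ + c|10⟩ + d|11⟩, it is a product state iff ad − bc = 0.
Here (a, b, c, d) = (0, -0.1254, 0.9921i, 0): ad − bc = (0)(0) − (-0.1254)(0.9921i) = 0.1244i ≠ 0, so the state is entangled.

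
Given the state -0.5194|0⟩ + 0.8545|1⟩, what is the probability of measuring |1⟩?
0.7302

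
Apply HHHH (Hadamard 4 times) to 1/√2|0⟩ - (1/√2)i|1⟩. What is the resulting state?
1/√2|0⟩ - (1/√2)i|1⟩

H² = I, so an even number of Hadamards cancels: H^4 = I and the state is unchanged.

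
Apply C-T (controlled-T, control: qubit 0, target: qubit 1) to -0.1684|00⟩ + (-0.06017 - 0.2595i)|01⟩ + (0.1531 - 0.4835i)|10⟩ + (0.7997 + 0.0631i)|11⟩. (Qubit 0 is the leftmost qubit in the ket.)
-0.1684|00⟩ + (-0.06017 - 0.2595i)|01⟩ + (0.1531 - 0.4835i)|10⟩ + (0.5209 + 0.6101i)|11⟩

C-T leaves the control-|0⟩ kets |00⟩, |01⟩ unchanged and applies T to qubit 1 on the control-|1⟩ pair (|10⟩, |11⟩).
T = [[1, 0], [0, (1/√2 + (1/√2)i)]].
With a = amp(|10⟩) = (0.1531 - 0.4835i) and b = amp(|11⟩) = (0.7997 + 0.0631i):
new amp(|10⟩) = (1)·a = (0.1531 - 0.4835i)
new amp(|11⟩) = (1/√2 + (1/√2)i)·b = (0.5209 + 0.6101i)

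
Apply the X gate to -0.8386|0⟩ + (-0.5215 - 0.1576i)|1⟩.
(-0.5215 - 0.1576i)|0⟩ - 0.8386|1⟩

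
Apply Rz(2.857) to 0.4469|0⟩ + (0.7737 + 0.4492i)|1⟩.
(0.06338 - 0.4424i)|0⟩ + (-0.3349 + 0.8296i)|1⟩

Rz(2.857) = [[e^(−iθ/2), 0], [0, e^(iθ/2)]] with e^(±iθ/2) = cos(θ/2) ± i·sin(θ/2); θ = 2.857, cos(θ/2) ≈ 0.141817, sin(θ/2) ≈ 0.989893.
With a = amp(|0⟩) = 0.4469 and b = amp(|1⟩) = (0.7737 + 0.4492i):
new amp(|0⟩) = (0.141817 - 0.989893i)·a = (0.06338 - 0.4424i)
new amp(|1⟩) = (0.141817 + 0.989893i)·b = (-0.3349 + 0.8296i)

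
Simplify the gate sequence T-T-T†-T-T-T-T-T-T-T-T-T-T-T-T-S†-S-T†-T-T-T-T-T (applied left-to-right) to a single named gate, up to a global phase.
T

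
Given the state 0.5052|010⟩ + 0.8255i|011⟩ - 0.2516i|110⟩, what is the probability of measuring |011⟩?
0.6815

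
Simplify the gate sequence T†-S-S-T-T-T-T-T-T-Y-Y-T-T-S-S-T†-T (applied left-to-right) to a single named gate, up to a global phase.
T†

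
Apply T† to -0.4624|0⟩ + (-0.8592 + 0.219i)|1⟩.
-0.4624|0⟩ + (-0.4527 + 0.7624i)|1⟩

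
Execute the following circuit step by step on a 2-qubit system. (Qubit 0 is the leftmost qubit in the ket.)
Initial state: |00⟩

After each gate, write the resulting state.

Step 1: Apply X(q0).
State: |10⟩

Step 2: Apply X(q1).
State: |11⟩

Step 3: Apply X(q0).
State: |01⟩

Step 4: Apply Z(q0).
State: |01⟩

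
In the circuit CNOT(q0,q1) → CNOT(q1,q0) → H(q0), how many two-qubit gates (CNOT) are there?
2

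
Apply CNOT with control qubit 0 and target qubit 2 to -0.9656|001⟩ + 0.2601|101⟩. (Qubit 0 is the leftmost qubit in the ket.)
-0.9656|001⟩ + 0.2601|100⟩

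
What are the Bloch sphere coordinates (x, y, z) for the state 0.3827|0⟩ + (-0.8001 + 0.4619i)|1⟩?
(-0.6124, 0.3535, -0.7071)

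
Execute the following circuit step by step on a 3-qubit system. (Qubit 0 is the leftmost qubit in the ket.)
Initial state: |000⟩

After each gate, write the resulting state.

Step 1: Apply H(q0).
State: 1/√2|000⟩ + 1/√2|100⟩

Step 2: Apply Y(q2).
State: (1/√2)i|001⟩ + (1/√2)i|101⟩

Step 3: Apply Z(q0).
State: (1/√2)i|001⟩ - (1/√2)i|101⟩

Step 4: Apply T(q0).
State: (1/√2)i|001⟩ + (1/2 - (1/2)i)|101⟩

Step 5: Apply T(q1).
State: (1/√2)i|001⟩ + (1/2 - (1/2)i)|101⟩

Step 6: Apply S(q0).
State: (1/√2)i|001⟩ + (1/2 + (1/2)i)|101⟩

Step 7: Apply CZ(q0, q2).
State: (1/√2)i|001⟩ + (-1/2 - (1/2)i)|101⟩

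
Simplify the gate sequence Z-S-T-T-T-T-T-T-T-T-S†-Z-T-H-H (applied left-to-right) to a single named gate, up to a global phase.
T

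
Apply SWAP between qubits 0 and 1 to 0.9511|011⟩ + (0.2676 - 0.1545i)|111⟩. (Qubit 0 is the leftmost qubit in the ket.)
0.9511|101⟩ + (0.2676 - 0.1545i)|111⟩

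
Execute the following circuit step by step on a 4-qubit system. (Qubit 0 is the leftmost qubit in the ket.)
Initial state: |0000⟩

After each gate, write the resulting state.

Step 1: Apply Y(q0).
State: i|1000⟩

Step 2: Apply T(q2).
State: i|1000⟩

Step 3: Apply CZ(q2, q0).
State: i|1000⟩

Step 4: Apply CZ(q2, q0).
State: i|1000⟩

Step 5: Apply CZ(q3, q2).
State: i|1000⟩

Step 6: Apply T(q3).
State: i|1000⟩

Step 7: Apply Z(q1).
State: i|1000⟩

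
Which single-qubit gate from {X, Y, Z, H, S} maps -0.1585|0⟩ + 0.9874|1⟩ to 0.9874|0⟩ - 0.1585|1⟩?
X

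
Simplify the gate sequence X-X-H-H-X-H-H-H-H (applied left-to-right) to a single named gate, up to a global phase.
X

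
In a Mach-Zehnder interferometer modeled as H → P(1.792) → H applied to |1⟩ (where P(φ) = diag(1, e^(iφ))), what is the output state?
(0.6097 - 0.4878i)|0⟩ + (0.3903 + 0.4878i)|1⟩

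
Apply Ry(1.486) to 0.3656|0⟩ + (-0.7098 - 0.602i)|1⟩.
(0.7494 + 0.4073i)|0⟩ + (-0.2754 - 0.4433i)|1⟩

Ry(1.486) = [[cos(θ/2), −sin(θ/2)], [sin(θ/2), cos(θ/2)]]; θ = 1.486, cos(θ/2) ≈ 0.736442, sin(θ/2) ≈ 0.6765.
With a = amp(|0⟩) = 0.3656 and b = amp(|1⟩) = (-0.7098 - 0.602i):
new amp(|0⟩) = (0.736442)·a + (-0.6765)·b = (0.7494 + 0.4073i)
new amp(|1⟩) = (0.6765)·a + (0.736442)·b = (-0.2754 - 0.4433i)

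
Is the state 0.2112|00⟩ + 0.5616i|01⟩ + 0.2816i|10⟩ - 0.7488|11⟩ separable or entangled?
Separable

Writing the state as a|00⟩ + b|01⟩ + c|10⟩ + d|11⟩, it is a product state iff ad − bc = 0.
Here (a, b, c, d) = (0.2112, 0.5616i, 0.2816i, -0.7488): ad − bc = (0.2112)(-0.7488) − (0.5616i)(0.2816i) = 0, so the state is separable.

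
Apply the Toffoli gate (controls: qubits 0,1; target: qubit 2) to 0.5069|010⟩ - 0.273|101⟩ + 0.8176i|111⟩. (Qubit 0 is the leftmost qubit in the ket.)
0.5069|010⟩ - 0.273|101⟩ + 0.8176i|110⟩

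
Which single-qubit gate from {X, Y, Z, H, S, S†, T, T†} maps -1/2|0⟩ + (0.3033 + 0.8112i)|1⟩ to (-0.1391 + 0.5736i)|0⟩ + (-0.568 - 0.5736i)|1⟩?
H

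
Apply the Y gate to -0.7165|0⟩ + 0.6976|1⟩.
-0.6976i|0⟩ - 0.7165i|1⟩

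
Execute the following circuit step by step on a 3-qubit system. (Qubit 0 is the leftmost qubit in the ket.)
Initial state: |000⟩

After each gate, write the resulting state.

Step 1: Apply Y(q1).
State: i|010⟩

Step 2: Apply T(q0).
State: i|010⟩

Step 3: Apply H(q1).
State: (1/√2)i|000⟩ - (1/√2)i|010⟩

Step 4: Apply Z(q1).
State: (1/√2)i|000⟩ + (1/√2)i|010⟩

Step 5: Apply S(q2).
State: (1/√2)i|000⟩ + (1/√2)i|010⟩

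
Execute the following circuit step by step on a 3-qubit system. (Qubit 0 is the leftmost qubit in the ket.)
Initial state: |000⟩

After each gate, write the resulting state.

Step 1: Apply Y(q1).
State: i|010⟩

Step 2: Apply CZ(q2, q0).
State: i|010⟩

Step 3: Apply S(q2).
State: i|010⟩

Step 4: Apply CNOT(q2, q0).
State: i|010⟩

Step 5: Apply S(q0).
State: i|010⟩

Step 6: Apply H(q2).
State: (1/√2)i|010⟩ + (1/√2)i|011⟩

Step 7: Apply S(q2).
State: (1/√2)i|010⟩ - 1/√2|011⟩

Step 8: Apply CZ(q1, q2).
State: (1/√2)i|010⟩ + 1/√2|011⟩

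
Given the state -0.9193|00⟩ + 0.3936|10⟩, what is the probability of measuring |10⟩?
0.1549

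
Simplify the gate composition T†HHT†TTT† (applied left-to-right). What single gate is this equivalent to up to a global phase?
T†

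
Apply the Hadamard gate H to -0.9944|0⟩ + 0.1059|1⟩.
-0.6283|0⟩ - 0.778|1⟩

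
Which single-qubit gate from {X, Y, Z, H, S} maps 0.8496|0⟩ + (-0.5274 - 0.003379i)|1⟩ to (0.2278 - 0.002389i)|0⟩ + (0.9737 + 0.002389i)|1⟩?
H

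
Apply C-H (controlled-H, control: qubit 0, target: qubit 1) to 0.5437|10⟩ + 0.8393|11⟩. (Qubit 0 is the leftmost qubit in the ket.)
0.9779|10⟩ - 0.209|11⟩

C-H leaves the control-|0⟩ kets |00⟩, |01⟩ unchanged and applies H to qubit 1 on the control-|1⟩ pair (|10⟩, |11⟩).
H = [[1/√2, 1/√2], [1/√2, -1/√2]].
With a = amp(|10⟩) = 0.5437 and b = amp(|11⟩) = 0.8393:
new amp(|10⟩) = (1/√2)·a + (1/√2)·b = 0.9779
new amp(|11⟩) = (1/√2)·a + (-1/√2)·b = -0.209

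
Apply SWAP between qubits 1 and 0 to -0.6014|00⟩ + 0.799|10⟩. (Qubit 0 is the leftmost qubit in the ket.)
-0.6014|00⟩ + 0.799|01⟩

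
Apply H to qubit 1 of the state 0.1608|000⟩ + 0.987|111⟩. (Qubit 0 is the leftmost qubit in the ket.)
0.1137|000⟩ + 0.1137|010⟩ + 0.6979|101⟩ - 0.6979|111⟩

H on qubit 1 mixes each pair of kets that differ only in qubit 1: amplitudes (a, b) of (|…0…⟩, |…1…⟩) become ((a + b)/√2, (a − b)/√2). Kets absent from the input have amplitude 0.
(|000⟩, |010⟩): (a, b) = (0.1608, 0) → (0.1137, 0.1137)
(|101⟩, |111⟩): (a, b) = (0, 0.987) → (0.6979, -0.6979)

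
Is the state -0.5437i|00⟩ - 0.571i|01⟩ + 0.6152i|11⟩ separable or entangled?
Entangled

Writing the state as a|00⟩ + b|01⟩ + c|10⟩ + d|11⟩, it is a product state iff ad − bc = 0.
Here (a, b, c, d) = (-0.5437i, -0.571i, 0, 0.6152i): ad − bc = (-0.5437i)(0.6152i) − (-0.571i)(0) = 0.3345 ≠ 0, so the state is entangled.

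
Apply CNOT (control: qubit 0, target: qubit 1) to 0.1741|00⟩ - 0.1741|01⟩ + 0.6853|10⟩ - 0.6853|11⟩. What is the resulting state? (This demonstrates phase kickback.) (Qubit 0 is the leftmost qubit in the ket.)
0.1741|00⟩ - 0.1741|01⟩ - 0.6853|10⟩ + 0.6853|11⟩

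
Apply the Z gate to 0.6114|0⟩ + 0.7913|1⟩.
0.6114|0⟩ - 0.7913|1⟩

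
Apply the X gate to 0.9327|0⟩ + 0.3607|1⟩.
0.3607|0⟩ + 0.9327|1⟩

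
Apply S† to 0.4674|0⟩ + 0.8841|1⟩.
0.4674|0⟩ - 0.8841i|1⟩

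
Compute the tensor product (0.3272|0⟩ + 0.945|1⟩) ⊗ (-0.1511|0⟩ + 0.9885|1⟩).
-0.04944|00⟩ + 0.3234|01⟩ - 0.1428|10⟩ + 0.9341|11⟩

amp(|b₁b₂…⟩) = product of the factor amplitudes for bits b₁, b₂, …; only kets whose every factor amplitude is nonzero survive.
|00⟩: (0.3272)(-0.1511) = -0.04944
|01⟩: (0.3272)(0.9885) = 0.3234
|10⟩: (0.945)(-0.1511) = -0.1428
|11⟩: (0.945)(0.9885) = 0.9341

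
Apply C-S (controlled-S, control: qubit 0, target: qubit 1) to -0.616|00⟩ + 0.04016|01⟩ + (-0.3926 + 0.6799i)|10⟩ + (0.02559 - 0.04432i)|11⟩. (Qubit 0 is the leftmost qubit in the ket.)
-0.616|00⟩ + 0.04016|01⟩ + (-0.3926 + 0.6799i)|10⟩ + (0.04432 + 0.02559i)|11⟩

C-S leaves the control-|0⟩ kets |00⟩, |01⟩ unchanged and applies S to qubit 1 on the control-|1⟩ pair (|10⟩, |11⟩).
S = [[1, 0], [0, i]].
With a = amp(|10⟩) = (-0.3926 + 0.6799i) and b = amp(|11⟩) = (0.02559 - 0.04432i):
new amp(|10⟩) = (1)·a = (-0.3926 + 0.6799i)
new amp(|11⟩) = (i)·b = (0.04432 + 0.02559i)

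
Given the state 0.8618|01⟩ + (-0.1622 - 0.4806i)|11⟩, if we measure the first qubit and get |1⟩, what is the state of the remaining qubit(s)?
(-0.3198 - 0.9475i)|1⟩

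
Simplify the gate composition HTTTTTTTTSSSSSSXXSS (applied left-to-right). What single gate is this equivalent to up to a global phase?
H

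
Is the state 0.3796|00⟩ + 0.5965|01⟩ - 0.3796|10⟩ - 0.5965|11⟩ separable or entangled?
Separable

Writing the state as a|00⟩ + b|01⟩ + c|10⟩ + d|11⟩, it is a product state iff ad − bc = 0.
Here (a, b, c, d) = (0.3796, 0.5965, -0.3796, -0.5965): ad − bc = (0.3796)(-0.5965) − (0.5965)(-0.3796) = 0, so the state is separable.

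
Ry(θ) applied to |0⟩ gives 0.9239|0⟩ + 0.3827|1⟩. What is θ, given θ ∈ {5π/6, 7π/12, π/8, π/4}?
π/4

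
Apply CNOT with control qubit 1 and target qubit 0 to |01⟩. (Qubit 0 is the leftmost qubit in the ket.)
|11⟩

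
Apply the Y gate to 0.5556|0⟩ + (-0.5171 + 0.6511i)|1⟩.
(0.6511 + 0.5171i)|0⟩ + 0.5556i|1⟩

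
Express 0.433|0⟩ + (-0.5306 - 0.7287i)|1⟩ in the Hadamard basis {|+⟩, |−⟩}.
(-0.06901 - 0.5153i)|+⟩ + (0.6814 + 0.5153i)|−⟩

With |ψ⟩ = α|0⟩ + β|1⟩, the Hadamard-basis coefficients are ⟨+|ψ⟩ = (α + β)/√2 and ⟨−|ψ⟩ = (α − β)/√2.
Here α = 0.433, β = (-0.5306 - 0.7287i): (α + β)/√2 = (-0.06901 - 0.5153i), (α − β)/√2 = (0.6814 + 0.5153i).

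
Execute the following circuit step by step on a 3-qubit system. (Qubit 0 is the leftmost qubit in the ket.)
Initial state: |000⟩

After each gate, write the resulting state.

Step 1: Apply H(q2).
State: 1/√2|000⟩ + 1/√2|001⟩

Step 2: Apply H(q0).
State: 1/2|000⟩ + 1/2|001⟩ + 1/2|100⟩ + 1/2|101⟩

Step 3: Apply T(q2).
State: 1/2|000⟩ + (1/√8 + (1/√8)i)|001⟩ + 1/2|100⟩ + (1/√8 + (1/√8)i)|101⟩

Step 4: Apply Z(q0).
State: 1/2|000⟩ + (1/√8 + (1/√8)i)|001⟩ - 1/2|100⟩ + (-1/√8 - (1/√8)i)|101⟩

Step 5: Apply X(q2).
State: (1/√8 + (1/√8)i)|000⟩ + 1/2|001⟩ + (-1/√8 - (1/√8)i)|100⟩ - 1/2|101⟩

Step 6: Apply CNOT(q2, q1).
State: (1/√8 + (1/√8)i)|000⟩ + 1/2|011⟩ + (-1/√8 - (1/√8)i)|100⟩ - 1/2|111⟩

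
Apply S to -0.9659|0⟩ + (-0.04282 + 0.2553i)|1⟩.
-0.9659|0⟩ + (-0.2553 - 0.04282i)|1⟩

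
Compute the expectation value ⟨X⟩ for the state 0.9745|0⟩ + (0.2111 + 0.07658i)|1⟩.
0.4114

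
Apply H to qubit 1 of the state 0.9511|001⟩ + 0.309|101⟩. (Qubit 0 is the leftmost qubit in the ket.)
0.6725|001⟩ + 0.6725|011⟩ + 0.2185|101⟩ + 0.2185|111⟩

H on qubit 1 mixes each pair of kets that differ only in qubit 1: amplitudes (a, b) of (|…0…⟩, |…1…⟩) become ((a + b)/√2, (a − b)/√2). Kets absent from the input have amplitude 0.
(|001⟩, |011⟩): (a, b) = (0.9511, 0) → (0.6725, 0.6725)
(|101⟩, |111⟩): (a, b) = (0.309, 0) → (0.2185, 0.2185)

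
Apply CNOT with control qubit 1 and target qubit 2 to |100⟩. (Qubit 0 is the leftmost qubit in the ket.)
|100⟩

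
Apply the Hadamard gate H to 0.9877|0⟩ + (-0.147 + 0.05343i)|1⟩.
(0.5945 + 0.03778i)|0⟩ + (0.8024 - 0.03778i)|1⟩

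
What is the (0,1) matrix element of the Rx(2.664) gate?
-0.9716i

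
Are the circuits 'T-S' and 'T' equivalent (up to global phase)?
No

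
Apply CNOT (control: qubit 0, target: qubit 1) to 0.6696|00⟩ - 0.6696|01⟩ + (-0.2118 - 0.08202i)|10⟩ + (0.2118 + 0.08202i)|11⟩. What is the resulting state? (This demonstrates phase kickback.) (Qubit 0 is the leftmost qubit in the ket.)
0.6696|00⟩ - 0.6696|01⟩ + (0.2118 + 0.08202i)|10⟩ + (-0.2118 - 0.08202i)|11⟩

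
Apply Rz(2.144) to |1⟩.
(0.4784 + 0.8782i)|1⟩

Rz(2.144) = [[e^(−iθ/2), 0], [0, e^(iθ/2)]] with e^(±iθ/2) = cos(θ/2) ± i·sin(θ/2); θ = 2.144, cos(θ/2) ≈ 0.478369, sin(θ/2) ≈ 0.878159.
With a = amp(|0⟩) = 0 and b = amp(|1⟩) = 1:
new amp(|0⟩) = (0.478369 - 0.878159i)·a = 0
new amp(|1⟩) = (0.478369 + 0.878159i)·b = (0.4784 + 0.8782i)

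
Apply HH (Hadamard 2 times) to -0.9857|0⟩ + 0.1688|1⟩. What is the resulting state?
-0.9857|0⟩ + 0.1688|1⟩

H² = I, so an even number of Hadamards cancels: H^2 = I and the state is unchanged.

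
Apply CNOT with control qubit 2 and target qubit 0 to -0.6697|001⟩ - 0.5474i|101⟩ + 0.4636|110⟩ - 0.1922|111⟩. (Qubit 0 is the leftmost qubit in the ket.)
-0.5474i|001⟩ - 0.1922|011⟩ - 0.6697|101⟩ + 0.4636|110⟩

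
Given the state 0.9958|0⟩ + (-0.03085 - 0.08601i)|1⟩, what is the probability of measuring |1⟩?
0.008349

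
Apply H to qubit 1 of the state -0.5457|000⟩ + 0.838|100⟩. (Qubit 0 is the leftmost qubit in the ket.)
-0.3859|000⟩ - 0.3859|010⟩ + 0.5926|100⟩ + 0.5926|110⟩

H on qubit 1 mixes each pair of kets that differ only in qubit 1: amplitudes (a, b) of (|…0…⟩, |…1…⟩) become ((a + b)/√2, (a − b)/√2). Kets absent from the input have amplitude 0.
(|000⟩, |010⟩): (a, b) = (-0.5457, 0) → (-0.3859, -0.3859)
(|100⟩, |110⟩): (a, b) = (0.838, 0) → (0.5926, 0.5926)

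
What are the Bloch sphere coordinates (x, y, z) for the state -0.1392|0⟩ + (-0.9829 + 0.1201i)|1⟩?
(0.2736, -0.03344, -0.9611)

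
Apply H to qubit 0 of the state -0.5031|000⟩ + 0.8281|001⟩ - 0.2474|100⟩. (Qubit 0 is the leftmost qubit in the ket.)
-0.5307|000⟩ + 0.5856|001⟩ - 0.1808|100⟩ + 0.5856|101⟩

H on qubit 0 mixes each pair of kets that differ only in qubit 0: amplitudes (a, b) of (|…0…⟩, |…1…⟩) become ((a + b)/√2, (a − b)/√2). Kets absent from the input have amplitude 0.
(|000⟩, |100⟩): (a, b) = (-0.5031, -0.2474) → (-0.5307, -0.1808)
(|001⟩, |101⟩): (a, b) = (0.8281, 0) → (0.5856, 0.5856)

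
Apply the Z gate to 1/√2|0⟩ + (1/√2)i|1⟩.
1/√2|0⟩ - (1/√2)i|1⟩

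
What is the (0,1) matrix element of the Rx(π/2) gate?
-(1/√2)i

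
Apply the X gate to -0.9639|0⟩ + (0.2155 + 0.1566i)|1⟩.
(0.2155 + 0.1566i)|0⟩ - 0.9639|1⟩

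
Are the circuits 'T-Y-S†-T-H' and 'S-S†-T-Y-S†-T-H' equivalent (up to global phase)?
Yes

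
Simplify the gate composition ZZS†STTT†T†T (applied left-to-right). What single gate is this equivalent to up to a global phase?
T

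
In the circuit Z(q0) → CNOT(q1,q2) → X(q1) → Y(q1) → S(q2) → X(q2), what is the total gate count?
6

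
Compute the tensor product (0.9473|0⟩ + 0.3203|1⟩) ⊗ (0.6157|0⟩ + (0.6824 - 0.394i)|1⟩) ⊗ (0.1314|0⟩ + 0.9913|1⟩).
0.07664|000⟩ + 0.5782|001⟩ + (0.08494 - 0.04904i)|010⟩ + (0.6408 - 0.37i)|011⟩ + 0.02591|100⟩ + 0.1955|101⟩ + (0.02872 - 0.01658i)|110⟩ + (0.2167 - 0.1251i)|111⟩

amp(|b₁b₂…⟩) = product of the factor amplitudes for bits b₁, b₂, …; only kets whose every factor amplitude is nonzero survive.
|000⟩: (0.9473)(0.6157)(0.1314) = 0.07664
|001⟩: (0.9473)(0.6157)(0.9913) = 0.5782
|010⟩: (0.9473)(0.6824 - 0.394i)(0.1314) = (0.08494 - 0.04904i)
|011⟩: (0.9473)(0.6824 - 0.394i)(0.9913) = (0.6408 - 0.37i)
|100⟩: (0.3203)(0.6157)(0.1314) = 0.02591
|101⟩: (0.3203)(0.6157)(0.9913) = 0.1955
|110⟩: (0.3203)(0.6824 - 0.394i)(0.1314) = (0.02872 - 0.01658i)
|111⟩: (0.3203)(0.6824 - 0.394i)(0.9913) = (0.2167 - 0.1251i)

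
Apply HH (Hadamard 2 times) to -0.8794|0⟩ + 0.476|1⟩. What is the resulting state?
-0.8794|0⟩ + 0.476|1⟩

H² = I, so an even number of Hadamards cancels: H^2 = I and the state is unchanged.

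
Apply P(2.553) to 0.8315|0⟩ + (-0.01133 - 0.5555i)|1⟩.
0.8315|0⟩ + (0.3178 + 0.4557i)|1⟩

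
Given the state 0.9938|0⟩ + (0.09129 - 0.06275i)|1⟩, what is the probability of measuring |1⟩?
0.01227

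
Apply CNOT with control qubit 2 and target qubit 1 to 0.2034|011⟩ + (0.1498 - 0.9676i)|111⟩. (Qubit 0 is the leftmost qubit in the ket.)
0.2034|001⟩ + (0.1498 - 0.9676i)|101⟩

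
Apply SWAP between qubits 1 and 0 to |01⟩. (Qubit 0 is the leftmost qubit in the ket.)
|10⟩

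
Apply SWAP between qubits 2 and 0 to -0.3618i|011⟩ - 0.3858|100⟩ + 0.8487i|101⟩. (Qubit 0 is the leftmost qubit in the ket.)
-0.3858|001⟩ + 0.8487i|101⟩ - 0.3618i|110⟩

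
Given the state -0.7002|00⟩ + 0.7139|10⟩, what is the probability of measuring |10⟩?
0.5097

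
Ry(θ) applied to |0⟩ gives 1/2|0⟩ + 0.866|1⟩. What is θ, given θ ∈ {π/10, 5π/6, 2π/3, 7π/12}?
2π/3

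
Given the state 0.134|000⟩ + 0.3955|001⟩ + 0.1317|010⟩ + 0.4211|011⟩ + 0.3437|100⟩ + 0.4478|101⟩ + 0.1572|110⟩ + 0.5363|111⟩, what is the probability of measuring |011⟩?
0.1773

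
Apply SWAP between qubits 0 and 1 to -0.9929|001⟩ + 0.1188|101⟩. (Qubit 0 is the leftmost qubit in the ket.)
-0.9929|001⟩ + 0.1188|011⟩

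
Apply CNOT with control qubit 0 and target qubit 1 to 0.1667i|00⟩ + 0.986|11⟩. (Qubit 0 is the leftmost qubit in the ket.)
0.1667i|00⟩ + 0.986|10⟩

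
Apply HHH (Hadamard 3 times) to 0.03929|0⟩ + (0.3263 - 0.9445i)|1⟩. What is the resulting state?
(0.2585 - 0.6679i)|0⟩ + (-0.2029 + 0.6679i)|1⟩

H² = I, so H^3 = H: a single Hadamard. With (a, b) = (0.03929, (0.3263 - 0.9445i)), H gives ((a + b)/√2, (a − b)/√2) = ((0.2585 - 0.6679i), (-0.2029 + 0.6679i)).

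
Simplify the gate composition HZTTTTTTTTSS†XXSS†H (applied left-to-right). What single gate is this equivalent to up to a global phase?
X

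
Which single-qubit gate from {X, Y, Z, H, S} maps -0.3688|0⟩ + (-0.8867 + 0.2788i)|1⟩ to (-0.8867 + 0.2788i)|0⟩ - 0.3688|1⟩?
X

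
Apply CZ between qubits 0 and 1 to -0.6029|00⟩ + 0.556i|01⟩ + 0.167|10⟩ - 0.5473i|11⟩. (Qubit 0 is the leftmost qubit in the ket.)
-0.6029|00⟩ + 0.556i|01⟩ + 0.167|10⟩ + 0.5473i|11⟩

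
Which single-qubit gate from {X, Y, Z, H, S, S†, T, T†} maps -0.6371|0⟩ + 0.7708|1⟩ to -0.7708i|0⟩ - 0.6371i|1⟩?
Y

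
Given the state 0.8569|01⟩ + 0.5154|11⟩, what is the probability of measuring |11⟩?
0.2656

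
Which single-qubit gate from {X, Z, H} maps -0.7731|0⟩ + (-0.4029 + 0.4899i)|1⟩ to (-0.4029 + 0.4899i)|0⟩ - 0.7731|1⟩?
X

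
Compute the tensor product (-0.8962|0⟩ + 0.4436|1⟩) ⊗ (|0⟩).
-0.8962|00⟩ + 0.4436|10⟩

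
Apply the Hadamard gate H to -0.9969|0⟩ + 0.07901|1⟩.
-0.649|0⟩ - 0.7608|1⟩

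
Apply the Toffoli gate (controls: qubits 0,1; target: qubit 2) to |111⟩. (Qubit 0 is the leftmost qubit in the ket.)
|110⟩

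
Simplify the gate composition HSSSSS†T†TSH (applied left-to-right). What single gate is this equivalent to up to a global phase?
I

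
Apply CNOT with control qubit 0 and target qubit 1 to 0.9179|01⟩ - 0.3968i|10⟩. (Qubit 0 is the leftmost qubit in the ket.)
0.9179|01⟩ - 0.3968i|11⟩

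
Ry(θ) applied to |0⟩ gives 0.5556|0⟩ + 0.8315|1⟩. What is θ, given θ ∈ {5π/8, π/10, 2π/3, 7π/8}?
5π/8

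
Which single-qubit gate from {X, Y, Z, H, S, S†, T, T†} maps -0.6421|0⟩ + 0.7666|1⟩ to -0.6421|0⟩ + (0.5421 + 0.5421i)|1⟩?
T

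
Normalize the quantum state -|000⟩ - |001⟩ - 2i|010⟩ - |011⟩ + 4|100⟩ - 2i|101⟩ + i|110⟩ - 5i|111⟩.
-0.1374|000⟩ - 0.1374|001⟩ - 0.2747i|010⟩ - 0.1374|011⟩ + 0.5494|100⟩ - 0.2747i|101⟩ + 0.1374i|110⟩ - 0.6868i|111⟩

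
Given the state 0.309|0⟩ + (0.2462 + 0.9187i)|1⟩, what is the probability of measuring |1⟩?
0.9046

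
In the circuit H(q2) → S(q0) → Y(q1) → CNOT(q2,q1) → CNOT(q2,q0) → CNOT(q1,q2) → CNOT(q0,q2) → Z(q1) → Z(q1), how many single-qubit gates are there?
5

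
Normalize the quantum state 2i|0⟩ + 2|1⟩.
(1/√2)i|0⟩ + 1/√2|1⟩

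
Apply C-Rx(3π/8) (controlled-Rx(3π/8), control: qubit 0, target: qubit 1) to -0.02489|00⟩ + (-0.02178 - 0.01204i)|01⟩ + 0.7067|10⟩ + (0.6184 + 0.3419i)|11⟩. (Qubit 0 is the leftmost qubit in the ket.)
-0.02489|00⟩ + (-0.02178 - 0.01204i)|01⟩ + (0.7775 - 0.3436i)|10⟩ + (0.5142 - 0.1083i)|11⟩

C-Rx(3π/8) leaves the control-|0⟩ kets |00⟩, |01⟩ unchanged and applies Rx(3π/8) to qubit 1 on the control-|1⟩ pair (|10⟩, |11⟩).
Rx(3π/8) = [[cos(θ/2), −i·sin(θ/2)], [−i·sin(θ/2), cos(θ/2)]]; θ = 3π/8, cos(θ/2) ≈ 0.83147, sin(θ/2) ≈ 0.55557.
With a = amp(|10⟩) = 0.7067 and b = amp(|11⟩) = (0.6184 + 0.3419i):
new amp(|10⟩) = (0.83147)·a + (-0.55557i)·b = (0.7775 - 0.3436i)
new amp(|11⟩) = (-0.55557i)·a + (0.83147)·b = (0.5142 - 0.1083i)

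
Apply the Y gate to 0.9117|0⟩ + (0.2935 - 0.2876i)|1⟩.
(-0.2876 - 0.2935i)|0⟩ + 0.9117i|1⟩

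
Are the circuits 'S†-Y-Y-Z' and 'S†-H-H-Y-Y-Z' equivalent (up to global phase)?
Yes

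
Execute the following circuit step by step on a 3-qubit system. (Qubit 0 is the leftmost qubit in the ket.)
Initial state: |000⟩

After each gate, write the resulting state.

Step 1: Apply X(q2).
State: |001⟩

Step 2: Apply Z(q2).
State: -|001⟩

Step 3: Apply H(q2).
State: -1/√2|000⟩ + 1/√2|001⟩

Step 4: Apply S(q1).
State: -1/√2|000⟩ + 1/√2|001⟩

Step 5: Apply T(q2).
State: -1/√2|000⟩ + (1/2 + (1/2)i)|001⟩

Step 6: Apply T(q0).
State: -1/√2|000⟩ + (1/2 + (1/2)i)|001⟩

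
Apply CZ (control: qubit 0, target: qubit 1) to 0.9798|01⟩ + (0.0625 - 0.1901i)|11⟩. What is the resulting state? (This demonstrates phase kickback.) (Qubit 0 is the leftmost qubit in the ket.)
0.9798|01⟩ + (-0.0625 + 0.1901i)|11⟩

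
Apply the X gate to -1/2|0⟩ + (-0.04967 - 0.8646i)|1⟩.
(-0.04967 - 0.8646i)|0⟩ - 1/2|1⟩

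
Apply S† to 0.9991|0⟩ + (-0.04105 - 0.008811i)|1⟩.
0.9991|0⟩ + (-0.008811 + 0.04105i)|1⟩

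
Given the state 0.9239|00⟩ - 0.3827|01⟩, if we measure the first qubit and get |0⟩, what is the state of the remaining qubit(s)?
0.9239|0⟩ - 0.3827|1⟩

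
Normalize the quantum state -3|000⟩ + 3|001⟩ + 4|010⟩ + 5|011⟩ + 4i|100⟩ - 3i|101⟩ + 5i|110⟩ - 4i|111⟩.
-0.2683|000⟩ + 0.2683|001⟩ + 0.3578|010⟩ + 1/√5|011⟩ + 0.3578i|100⟩ - 0.2683i|101⟩ + (1/√5)i|110⟩ - 0.3578i|111⟩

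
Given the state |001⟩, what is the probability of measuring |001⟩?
1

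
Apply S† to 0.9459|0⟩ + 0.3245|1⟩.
0.9459|0⟩ - 0.3245i|1⟩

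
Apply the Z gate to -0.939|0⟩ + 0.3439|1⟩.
-0.939|0⟩ - 0.3439|1⟩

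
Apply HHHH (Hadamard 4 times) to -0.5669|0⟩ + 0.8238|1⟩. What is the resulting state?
-0.5669|0⟩ + 0.8238|1⟩

H² = I, so an even number of Hadamards cancels: H^4 = I and the state is unchanged.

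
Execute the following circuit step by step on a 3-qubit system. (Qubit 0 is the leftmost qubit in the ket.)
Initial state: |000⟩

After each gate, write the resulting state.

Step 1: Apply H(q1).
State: 1/√2|000⟩ + 1/√2|010⟩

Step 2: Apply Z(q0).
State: 1/√2|000⟩ + 1/√2|010⟩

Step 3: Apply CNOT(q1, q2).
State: 1/√2|000⟩ + 1/√2|011⟩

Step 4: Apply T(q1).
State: 1/√2|000⟩ + (1/2 + (1/2)i)|011⟩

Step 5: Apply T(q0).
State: 1/√2|000⟩ + (1/2 + (1/2)i)|011⟩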